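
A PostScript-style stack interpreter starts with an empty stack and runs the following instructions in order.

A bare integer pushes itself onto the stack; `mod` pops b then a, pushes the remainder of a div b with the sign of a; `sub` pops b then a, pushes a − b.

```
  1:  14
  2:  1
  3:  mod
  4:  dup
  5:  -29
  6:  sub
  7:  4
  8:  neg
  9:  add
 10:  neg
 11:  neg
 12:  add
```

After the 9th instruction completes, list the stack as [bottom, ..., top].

14  : [14]
1   : [14, 1]
mod : [0]
dup : [0, 0]
-29 : [0, 0, -29]
sub : [0, 29]
4   : [0, 29, 4]
neg : [0, 29, -4]
add : [0, 25]

[0, 25]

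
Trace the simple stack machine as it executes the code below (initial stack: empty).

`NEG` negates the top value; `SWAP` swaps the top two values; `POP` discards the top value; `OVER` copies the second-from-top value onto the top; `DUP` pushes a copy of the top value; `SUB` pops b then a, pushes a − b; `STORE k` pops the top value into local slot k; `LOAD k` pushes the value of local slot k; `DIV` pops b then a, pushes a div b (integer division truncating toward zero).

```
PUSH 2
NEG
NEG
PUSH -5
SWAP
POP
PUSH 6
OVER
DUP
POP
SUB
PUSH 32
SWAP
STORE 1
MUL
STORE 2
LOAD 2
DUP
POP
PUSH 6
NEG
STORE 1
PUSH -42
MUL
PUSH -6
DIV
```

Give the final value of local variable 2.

PUSH 2   : [2]
NEG      : [-2]
NEG      : [2]
PUSH -5  : [2, -5]
SWAP     : [-5, 2]
POP      : [-5]
PUSH 6   : [-5, 6]
OVER     : [-5, 6, -5]
DUP      : [-5, 6, -5, -5]
POP      : [-5, 6, -5]
SUB      : [-5, 11]
PUSH 32  : [-5, 11, 32]
SWAP     : [-5, 32, 11]
STORE 1  : [-5, 32]
MUL      : [-160]
STORE 2  : []
LOAD 2   : [-160]
DUP      : [-160, -160]
POP      : [-160]
PUSH 6   : [-160, 6]
NEG      : [-160, -6]
STORE 1  : [-160]
PUSH -42 : [-160, -42]
MUL      : [6720]
PUSH -6  : [6720, -6]
DIV      : [-1120]

-160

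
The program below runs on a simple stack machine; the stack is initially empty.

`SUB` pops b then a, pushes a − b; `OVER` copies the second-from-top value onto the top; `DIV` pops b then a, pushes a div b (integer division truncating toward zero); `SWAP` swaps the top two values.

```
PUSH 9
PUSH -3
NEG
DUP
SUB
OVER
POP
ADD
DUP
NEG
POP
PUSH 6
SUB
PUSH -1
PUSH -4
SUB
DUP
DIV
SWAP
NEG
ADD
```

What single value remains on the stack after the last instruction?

-2

PUSH 9  → [9]
PUSH -3 → [9, -3]
NEG     → [9, 3]
DUP     → [9, 3, 3]
SUB     → [9, 0]
OVER    → [9, 0, 9]
POP     → [9, 0]
ADD     → [9]
DUP     → [9, 9]
NEG     → [9, -9]
POP     → [9]
PUSH 6  → [9, 6]
SUB     → [3]
PUSH -1 → [3, -1]
PUSH -4 → [3, -1, -4]
SUB     → [3, 3]
DUP     → [3, 3, 3]
DIV     → [3, 1]
SWAP    → [1, 3]
NEG     → [1, -3]
ADD     → [-2]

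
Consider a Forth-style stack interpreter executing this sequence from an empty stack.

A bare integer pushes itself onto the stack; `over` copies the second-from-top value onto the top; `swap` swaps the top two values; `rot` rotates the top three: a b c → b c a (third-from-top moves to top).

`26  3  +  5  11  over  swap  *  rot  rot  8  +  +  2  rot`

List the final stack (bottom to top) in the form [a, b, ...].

[42, 2, 55]

26   : [26]
3    : [26, 3]
+    : [29]
5    : [29, 5]
11   : [29, 5, 11]
over : [29, 5, 11, 5]
swap : [29, 5, 5, 11]
*    : [29, 5, 55]
rot  : [5, 55, 29]
rot  : [55, 29, 5]
8    : [55, 29, 5, 8]
+    : [55, 29, 13]
+    : [55, 42]
2    : [55, 42, 2]
rot  : [42, 2, 55]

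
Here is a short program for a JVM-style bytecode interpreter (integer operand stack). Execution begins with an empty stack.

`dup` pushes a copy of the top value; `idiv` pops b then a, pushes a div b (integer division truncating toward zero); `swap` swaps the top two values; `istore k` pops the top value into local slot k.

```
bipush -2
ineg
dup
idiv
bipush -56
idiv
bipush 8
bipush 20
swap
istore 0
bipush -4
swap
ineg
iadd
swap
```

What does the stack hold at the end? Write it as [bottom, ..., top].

bipush -2   -2
ineg        2
dup         2 2
idiv        1
bipush -56  1 -56
idiv        0
bipush 8    0 8
bipush 20   0 8 20
swap        0 20 8
istore 0    0 20
bipush -4   0 20 -4
swap        0 -4 20
ineg        0 -4 -20
iadd        0 -24
swap        -24 0

[-24, 0]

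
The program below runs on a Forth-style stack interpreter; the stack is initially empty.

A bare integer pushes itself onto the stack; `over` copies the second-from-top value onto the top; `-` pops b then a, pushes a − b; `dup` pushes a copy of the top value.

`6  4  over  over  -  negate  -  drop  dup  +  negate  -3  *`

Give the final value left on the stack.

36

6      -> [6]
4      -> [6, 4]
over   -> [6, 4, 6]
over   -> [6, 4, 6, 4]
-      -> [6, 4, 2]
negate -> [6, 4, -2]
-      -> [6, 6]
drop   -> [6]
dup    -> [6, 6]
+      -> [12]
negate -> [-12]
-3     -> [-12, -3]
*      -> [36]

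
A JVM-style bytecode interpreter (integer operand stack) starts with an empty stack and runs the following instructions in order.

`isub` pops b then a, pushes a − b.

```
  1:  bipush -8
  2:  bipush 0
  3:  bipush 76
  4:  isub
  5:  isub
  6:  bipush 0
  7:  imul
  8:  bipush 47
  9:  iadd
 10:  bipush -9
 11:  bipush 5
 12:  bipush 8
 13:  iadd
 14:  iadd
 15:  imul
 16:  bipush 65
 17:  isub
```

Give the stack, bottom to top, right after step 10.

bipush -8 → -8
bipush 0  → -8 0
bipush 76 → -8 0 76
isub      → -8 -76
isub      → 68
bipush 0  → 68 0
imul      → 0
bipush 47 → 0 47
iadd      → 47
bipush -9 → 47 -9

[47, -9]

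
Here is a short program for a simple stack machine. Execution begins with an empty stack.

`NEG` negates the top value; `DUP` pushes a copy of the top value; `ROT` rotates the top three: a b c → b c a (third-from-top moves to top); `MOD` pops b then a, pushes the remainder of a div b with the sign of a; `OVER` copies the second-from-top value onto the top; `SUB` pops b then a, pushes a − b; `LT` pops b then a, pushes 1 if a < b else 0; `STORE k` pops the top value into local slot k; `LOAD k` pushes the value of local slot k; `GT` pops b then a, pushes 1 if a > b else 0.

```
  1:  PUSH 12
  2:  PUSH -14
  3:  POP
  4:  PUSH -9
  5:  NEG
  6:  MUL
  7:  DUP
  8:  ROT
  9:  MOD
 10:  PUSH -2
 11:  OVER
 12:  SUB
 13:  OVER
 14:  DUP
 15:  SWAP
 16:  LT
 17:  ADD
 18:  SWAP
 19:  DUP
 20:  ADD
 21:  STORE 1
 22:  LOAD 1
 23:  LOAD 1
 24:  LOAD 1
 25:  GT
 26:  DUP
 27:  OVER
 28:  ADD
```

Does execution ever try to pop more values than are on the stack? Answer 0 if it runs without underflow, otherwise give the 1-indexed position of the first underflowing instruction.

8

PUSH 12  → [12]
PUSH -14 → [12, -14]
POP      → [12]
PUSH -9  → [12, -9]
NEG      → [12, 9]
MUL      → [108]
DUP      → [108, 108]
ROT  — needs 3 operands, stack has 2 → underflow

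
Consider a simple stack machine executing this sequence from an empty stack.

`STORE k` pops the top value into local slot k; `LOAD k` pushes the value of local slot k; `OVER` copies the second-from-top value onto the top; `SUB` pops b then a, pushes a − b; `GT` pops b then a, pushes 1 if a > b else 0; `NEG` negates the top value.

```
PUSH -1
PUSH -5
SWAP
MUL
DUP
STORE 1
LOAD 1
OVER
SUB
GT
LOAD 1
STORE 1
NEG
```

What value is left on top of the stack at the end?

-1

PUSH -1 : [-1]
PUSH -5 : [-1, -5]
SWAP    : [-5, -1]
MUL     : [5]
DUP     : [5, 5]
STORE 1 : [5]
LOAD 1  : [5, 5]
OVER    : [5, 5, 5]
SUB     : [5, 0]
GT      : [1]
LOAD 1  : [1, 5]
STORE 1 : [1]
NEG     : [-1]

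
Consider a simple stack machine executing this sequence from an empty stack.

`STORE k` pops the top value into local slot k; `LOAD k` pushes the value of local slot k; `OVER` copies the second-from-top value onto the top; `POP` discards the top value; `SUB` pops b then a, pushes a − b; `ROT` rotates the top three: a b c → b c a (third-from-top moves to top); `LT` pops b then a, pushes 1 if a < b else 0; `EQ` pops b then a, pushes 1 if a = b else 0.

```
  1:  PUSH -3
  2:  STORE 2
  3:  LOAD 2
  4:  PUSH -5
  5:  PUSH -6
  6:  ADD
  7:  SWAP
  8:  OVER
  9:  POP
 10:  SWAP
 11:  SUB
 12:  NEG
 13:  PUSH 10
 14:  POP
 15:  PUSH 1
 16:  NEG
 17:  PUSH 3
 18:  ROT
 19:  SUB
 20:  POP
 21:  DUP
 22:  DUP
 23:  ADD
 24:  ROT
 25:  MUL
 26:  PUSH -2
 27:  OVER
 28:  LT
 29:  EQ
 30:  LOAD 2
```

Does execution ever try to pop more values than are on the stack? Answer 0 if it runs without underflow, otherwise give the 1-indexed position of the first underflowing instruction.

PUSH -3 : [-3]
STORE 2 : []
LOAD 2  : [-3]
PUSH -5 : [-3, -5]
PUSH -6 : [-3, -5, -6]
ADD     : [-3, -11]
SWAP    : [-11, -3]
OVER    : [-11, -3, -11]
POP     : [-11, -3]
SWAP    : [-3, -11]
SUB     : [8]
NEG     : [-8]
PUSH 10 : [-8, 10]
POP     : [-8]
PUSH 1  : [-8, 1]
NEG     : [-8, -1]
PUSH 3  : [-8, -1, 3]
ROT     : [-1, 3, -8]
SUB     : [-1, 11]
POP     : [-1]
DUP     : [-1, -1]
DUP     : [-1, -1, -1]
ADD     : [-1, -2]
ROT  — needs 3 operands, stack has 2 → underflow

24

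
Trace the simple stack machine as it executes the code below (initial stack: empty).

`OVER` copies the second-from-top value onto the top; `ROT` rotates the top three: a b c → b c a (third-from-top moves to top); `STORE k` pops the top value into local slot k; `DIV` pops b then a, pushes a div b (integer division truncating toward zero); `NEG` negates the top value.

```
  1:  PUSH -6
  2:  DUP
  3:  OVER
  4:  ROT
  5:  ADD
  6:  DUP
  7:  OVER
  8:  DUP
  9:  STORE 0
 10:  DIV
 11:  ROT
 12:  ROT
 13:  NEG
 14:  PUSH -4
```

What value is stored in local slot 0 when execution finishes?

PUSH -6 -> [-6]
DUP     -> [-6, -6]
OVER    -> [-6, -6, -6]
ROT     -> [-6, -6, -6]
ADD     -> [-6, -12]
DUP     -> [-6, -12, -12]
OVER    -> [-6, -12, -12, -12]
DUP     -> [-6, -12, -12, -12, -12]
STORE 0 -> [-6, -12, -12, -12]
DIV     -> [-6, -12, 1]
ROT     -> [-12, 1, -6]
ROT     -> [1, -6, -12]
NEG     -> [1, -6, 12]
PUSH -4 -> [1, -6, 12, -4]

-12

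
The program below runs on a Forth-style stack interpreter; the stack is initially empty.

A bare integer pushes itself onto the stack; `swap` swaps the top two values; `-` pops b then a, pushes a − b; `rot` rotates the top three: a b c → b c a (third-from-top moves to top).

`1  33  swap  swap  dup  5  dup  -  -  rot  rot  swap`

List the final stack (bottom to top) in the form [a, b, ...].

[33, 33, 1]

1    → [1]
33   → [1, 33]
swap → [33, 1]
swap → [1, 33]
dup  → [1, 33, 33]
5    → [1, 33, 33, 5]
dup  → [1, 33, 33, 5, 5]
-    → [1, 33, 33, 0]
-    → [1, 33, 33]
rot  → [33, 33, 1]
rot  → [33, 1, 33]
swap → [33, 33, 1]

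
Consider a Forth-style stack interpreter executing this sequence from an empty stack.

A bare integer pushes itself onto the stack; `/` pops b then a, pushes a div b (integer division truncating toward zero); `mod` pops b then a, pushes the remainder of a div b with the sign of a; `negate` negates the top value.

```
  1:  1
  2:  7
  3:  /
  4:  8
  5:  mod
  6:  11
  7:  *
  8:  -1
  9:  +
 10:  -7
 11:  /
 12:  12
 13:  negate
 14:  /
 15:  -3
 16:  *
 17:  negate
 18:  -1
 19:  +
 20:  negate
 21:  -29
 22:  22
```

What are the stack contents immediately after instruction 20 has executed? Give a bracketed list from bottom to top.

1      → 1
7      → 1 7
/      → 0
8      → 0 8
mod    → 0
11     → 0 11
*      → 0
-1     → 0 -1
+      → -1
-7     → -1 -7
/      → 0
12     → 0 12
negate → 0 -12
/      → 0
-3     → 0 -3
*      → 0
negate → 0
-1     → 0 -1
+      → -1
negate → 1

[1]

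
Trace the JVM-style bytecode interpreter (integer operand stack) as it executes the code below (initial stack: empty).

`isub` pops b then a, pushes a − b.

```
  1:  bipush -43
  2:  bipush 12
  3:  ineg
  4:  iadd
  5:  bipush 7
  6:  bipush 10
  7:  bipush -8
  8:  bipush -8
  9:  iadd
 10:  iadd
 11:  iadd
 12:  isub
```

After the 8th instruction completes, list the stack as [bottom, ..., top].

[-55, 7, 10, -8, -8]

bipush -43 -> -43
bipush 12  -> -43 12
ineg       -> -43 -12
iadd       -> -55
bipush 7   -> -55 7
bipush 10  -> -55 7 10
bipush -8  -> -55 7 10 -8
bipush -8  -> -55 7 10 -8 -8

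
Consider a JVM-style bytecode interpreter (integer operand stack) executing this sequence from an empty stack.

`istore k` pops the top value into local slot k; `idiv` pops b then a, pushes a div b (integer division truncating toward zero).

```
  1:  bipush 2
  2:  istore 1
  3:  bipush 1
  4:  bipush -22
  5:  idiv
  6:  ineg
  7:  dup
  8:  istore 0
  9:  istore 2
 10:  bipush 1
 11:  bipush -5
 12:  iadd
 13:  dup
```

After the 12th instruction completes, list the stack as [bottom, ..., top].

[-4]

bipush 2   → 2
istore 1   → (empty)
bipush 1   → 1
bipush -22 → 1 -22
idiv       → 0
ineg       → 0
dup        → 0 0
istore 0   → 0
istore 2   → (empty)
bipush 1   → 1
bipush -5  → 1 -5
iadd       → -4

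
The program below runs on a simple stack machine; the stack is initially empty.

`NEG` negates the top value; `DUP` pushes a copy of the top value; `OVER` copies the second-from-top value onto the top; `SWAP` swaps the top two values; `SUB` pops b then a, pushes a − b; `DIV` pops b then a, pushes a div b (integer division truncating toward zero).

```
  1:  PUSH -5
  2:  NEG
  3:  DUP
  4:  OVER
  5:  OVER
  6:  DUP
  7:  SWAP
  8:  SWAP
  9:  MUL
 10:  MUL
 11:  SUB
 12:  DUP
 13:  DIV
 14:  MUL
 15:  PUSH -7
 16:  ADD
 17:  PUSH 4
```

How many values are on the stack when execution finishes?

PUSH -5 -> [-5]
NEG     -> [5]
DUP     -> [5, 5]
OVER    -> [5, 5, 5]
OVER    -> [5, 5, 5, 5]
DUP     -> [5, 5, 5, 5, 5]
SWAP    -> [5, 5, 5, 5, 5]
SWAP    -> [5, 5, 5, 5, 5]
MUL     -> [5, 5, 5, 25]
MUL     -> [5, 5, 125]
SUB     -> [5, -120]
DUP     -> [5, -120, -120]
DIV     -> [5, 1]
MUL     -> [5]
PUSH -7 -> [5, -7]
ADD     -> [-2]
PUSH 4  -> [-2, 4]

2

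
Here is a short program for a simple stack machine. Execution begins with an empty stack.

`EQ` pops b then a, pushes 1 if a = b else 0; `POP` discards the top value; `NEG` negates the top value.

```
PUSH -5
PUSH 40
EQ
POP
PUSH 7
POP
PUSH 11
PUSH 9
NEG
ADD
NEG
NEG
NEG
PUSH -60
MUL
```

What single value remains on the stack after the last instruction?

PUSH -5  -> [-5]
PUSH 40  -> [-5, 40]
EQ       -> [0]
POP      -> []
PUSH 7   -> [7]
POP      -> []
PUSH 11  -> [11]
PUSH 9   -> [11, 9]
NEG      -> [11, -9]
ADD      -> [2]
NEG      -> [-2]
NEG      -> [2]
NEG      -> [-2]
PUSH -60 -> [-2, -60]
MUL      -> [120]

120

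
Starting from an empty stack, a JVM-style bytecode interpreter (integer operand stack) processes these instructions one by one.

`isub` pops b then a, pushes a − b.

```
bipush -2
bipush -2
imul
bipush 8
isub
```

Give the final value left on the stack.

-4

bipush -2 -> -2
bipush -2 -> -2 -2
imul      -> 4
bipush 8  -> 4 8
isub      -> -4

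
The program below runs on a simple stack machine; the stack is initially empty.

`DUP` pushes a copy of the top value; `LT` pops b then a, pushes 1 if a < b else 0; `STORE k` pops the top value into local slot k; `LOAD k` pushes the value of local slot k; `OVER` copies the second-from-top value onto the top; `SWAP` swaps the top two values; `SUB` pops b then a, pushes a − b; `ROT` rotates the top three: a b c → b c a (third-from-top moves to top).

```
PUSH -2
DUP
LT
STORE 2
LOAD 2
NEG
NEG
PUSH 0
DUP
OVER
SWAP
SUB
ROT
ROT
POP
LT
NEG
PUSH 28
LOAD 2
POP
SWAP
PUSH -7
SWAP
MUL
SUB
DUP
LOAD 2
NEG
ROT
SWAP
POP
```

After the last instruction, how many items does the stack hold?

2

PUSH -2 → -2
DUP     → -2 -2
LT      → 0
STORE 2 → (empty)
LOAD 2  → 0
NEG     → 0
NEG     → 0
PUSH 0  → 0 0
DUP     → 0 0 0
OVER    → 0 0 0 0
SWAP    → 0 0 0 0
SUB     → 0 0 0
ROT     → 0 0 0
ROT     → 0 0 0
POP     → 0 0
LT      → 0
NEG     → 0
PUSH 28 → 0 28
LOAD 2  → 0 28 0
POP     → 0 28
SWAP    → 28 0
PUSH -7 → 28 0 -7
SWAP    → 28 -7 0
MUL     → 28 0
SUB     → 28
DUP     → 28 28
LOAD 2  → 28 28 0
NEG     → 28 28 0
ROT     → 28 0 28
SWAP    → 28 28 0
POP     → 28 28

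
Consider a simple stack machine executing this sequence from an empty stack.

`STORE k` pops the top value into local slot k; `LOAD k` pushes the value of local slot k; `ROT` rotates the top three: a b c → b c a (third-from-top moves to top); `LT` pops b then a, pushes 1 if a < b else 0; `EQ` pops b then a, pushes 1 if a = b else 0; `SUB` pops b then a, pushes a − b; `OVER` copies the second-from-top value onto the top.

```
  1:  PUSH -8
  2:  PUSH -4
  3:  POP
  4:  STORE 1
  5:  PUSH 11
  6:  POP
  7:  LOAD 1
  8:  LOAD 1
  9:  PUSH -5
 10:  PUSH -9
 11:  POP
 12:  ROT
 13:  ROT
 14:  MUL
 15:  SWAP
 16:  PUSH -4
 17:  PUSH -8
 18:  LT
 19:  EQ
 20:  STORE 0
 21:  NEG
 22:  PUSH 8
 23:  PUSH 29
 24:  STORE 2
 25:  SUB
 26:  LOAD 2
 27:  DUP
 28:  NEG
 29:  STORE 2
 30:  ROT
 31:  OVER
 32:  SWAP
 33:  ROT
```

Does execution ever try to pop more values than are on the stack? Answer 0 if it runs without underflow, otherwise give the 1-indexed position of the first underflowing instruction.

30

PUSH -8 -> [-8]
PUSH -4 -> [-8, -4]
POP     -> [-8]
STORE 1 -> []
PUSH 11 -> [11]
POP     -> []
LOAD 1  -> [-8]
LOAD 1  -> [-8, -8]
PUSH -5 -> [-8, -8, -5]
PUSH -9 -> [-8, -8, -5, -9]
POP     -> [-8, -8, -5]
ROT     -> [-8, -5, -8]
ROT     -> [-5, -8, -8]
MUL     -> [-5, 64]
SWAP    -> [64, -5]
PUSH -4 -> [64, -5, -4]
PUSH -8 -> [64, -5, -4, -8]
LT      -> [64, -5, 0]
EQ      -> [64, 0]
STORE 0 -> [64]
NEG     -> [-64]
PUSH 8  -> [-64, 8]
PUSH 29 -> [-64, 8, 29]
STORE 2 -> [-64, 8]
SUB     -> [-72]
LOAD 2  -> [-72, 29]
DUP     -> [-72, 29, 29]
NEG     -> [-72, 29, -29]
STORE 2 -> [-72, 29]
ROT  — needs 3 operands, stack has 2 → underflow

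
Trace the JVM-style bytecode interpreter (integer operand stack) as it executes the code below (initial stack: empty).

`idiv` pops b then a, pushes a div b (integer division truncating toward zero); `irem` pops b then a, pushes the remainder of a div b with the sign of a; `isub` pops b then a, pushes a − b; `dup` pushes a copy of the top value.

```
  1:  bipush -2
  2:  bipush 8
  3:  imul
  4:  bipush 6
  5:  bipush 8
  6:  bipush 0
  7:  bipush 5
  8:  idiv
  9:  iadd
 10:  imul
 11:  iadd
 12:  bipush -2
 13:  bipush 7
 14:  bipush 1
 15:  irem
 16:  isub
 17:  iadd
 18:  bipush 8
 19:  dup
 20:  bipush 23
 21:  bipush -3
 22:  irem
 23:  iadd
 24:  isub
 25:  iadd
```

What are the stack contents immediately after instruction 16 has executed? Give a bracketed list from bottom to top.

[32, -2]

bipush -2 → -2
bipush 8  → -2 8
imul      → -16
bipush 6  → -16 6
bipush 8  → -16 6 8
bipush 0  → -16 6 8 0
bipush 5  → -16 6 8 0 5
idiv      → -16 6 8 0
iadd      → -16 6 8
imul      → -16 48
iadd      → 32
bipush -2 → 32 -2
bipush 7  → 32 -2 7
bipush 1  → 32 -2 7 1
irem      → 32 -2 0
isub      → 32 -2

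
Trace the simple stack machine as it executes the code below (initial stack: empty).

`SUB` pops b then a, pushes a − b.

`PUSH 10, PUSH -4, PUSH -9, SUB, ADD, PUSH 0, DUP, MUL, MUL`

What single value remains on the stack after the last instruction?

0

PUSH 10 → 10
PUSH -4 → 10 -4
PUSH -9 → 10 -4 -9
SUB     → 10 5
ADD     → 15
PUSH 0  → 15 0
DUP     → 15 0 0
MUL     → 15 0
MUL     → 0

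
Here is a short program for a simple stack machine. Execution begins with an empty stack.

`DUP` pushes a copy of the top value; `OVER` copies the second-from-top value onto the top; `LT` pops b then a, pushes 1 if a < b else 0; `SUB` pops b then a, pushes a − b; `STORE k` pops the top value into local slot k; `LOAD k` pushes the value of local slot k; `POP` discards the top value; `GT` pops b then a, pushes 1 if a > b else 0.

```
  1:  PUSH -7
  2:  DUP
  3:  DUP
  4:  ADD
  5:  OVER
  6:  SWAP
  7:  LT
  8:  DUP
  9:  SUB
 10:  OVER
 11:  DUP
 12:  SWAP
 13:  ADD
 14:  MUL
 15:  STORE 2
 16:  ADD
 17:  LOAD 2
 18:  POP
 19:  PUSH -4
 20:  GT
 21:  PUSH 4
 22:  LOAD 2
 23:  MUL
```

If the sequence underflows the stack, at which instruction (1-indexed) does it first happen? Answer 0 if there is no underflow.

16

PUSH -7 → -7
DUP     → -7 -7
DUP     → -7 -7 -7
ADD     → -7 -14
OVER    → -7 -14 -7
SWAP    → -7 -7 -14
LT      → -7 0
DUP     → -7 0 0
SUB     → -7 0
OVER    → -7 0 -7
DUP     → -7 0 -7 -7
SWAP    → -7 0 -7 -7
ADD     → -7 0 -14
MUL     → -7 0
STORE 2 → -7
ADD  — needs 2 operands, stack has 1 → underflow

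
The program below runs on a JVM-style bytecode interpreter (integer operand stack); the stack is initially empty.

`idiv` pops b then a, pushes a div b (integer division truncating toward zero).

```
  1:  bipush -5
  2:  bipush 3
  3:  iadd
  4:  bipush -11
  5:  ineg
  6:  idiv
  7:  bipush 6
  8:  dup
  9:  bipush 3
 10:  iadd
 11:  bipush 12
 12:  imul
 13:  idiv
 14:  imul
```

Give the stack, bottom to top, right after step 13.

[0, 0]

bipush -5  : [-5]
bipush 3   : [-5, 3]
iadd       : [-2]
bipush -11 : [-2, -11]
ineg       : [-2, 11]
idiv       : [0]
bipush 6   : [0, 6]
dup        : [0, 6, 6]
bipush 3   : [0, 6, 6, 3]
iadd       : [0, 6, 9]
bipush 12  : [0, 6, 9, 12]
imul       : [0, 6, 108]
idiv       : [0, 0]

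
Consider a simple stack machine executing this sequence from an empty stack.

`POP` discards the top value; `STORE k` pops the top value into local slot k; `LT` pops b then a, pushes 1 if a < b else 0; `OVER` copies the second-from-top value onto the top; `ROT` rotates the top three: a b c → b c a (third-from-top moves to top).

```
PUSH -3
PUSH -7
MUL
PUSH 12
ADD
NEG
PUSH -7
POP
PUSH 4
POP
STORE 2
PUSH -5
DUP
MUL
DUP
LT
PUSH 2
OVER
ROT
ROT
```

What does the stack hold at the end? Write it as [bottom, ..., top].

PUSH -3 → [-3]
PUSH -7 → [-3, -7]
MUL     → [21]
PUSH 12 → [21, 12]
ADD     → [33]
NEG     → [-33]
PUSH -7 → [-33, -7]
POP     → [-33]
PUSH 4  → [-33, 4]
POP     → [-33]
STORE 2 → []
PUSH -5 → [-5]
DUP     → [-5, -5]
MUL     → [25]
DUP     → [25, 25]
LT      → [0]
PUSH 2  → [0, 2]
OVER    → [0, 2, 0]
ROT     → [2, 0, 0]
ROT     → [0, 0, 2]

[0, 0, 2]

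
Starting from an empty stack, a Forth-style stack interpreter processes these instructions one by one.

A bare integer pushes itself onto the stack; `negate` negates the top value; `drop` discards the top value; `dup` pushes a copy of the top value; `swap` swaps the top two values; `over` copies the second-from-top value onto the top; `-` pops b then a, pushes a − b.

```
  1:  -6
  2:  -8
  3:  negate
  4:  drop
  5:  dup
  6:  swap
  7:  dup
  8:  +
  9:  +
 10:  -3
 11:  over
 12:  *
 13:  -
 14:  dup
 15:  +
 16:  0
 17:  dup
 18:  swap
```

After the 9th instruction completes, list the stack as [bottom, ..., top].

-6     : [-6]
-8     : [-6, -8]
negate : [-6, 8]
drop   : [-6]
dup    : [-6, -6]
swap   : [-6, -6]
dup    : [-6, -6, -6]
+      : [-6, -12]
+      : [-18]

[-18]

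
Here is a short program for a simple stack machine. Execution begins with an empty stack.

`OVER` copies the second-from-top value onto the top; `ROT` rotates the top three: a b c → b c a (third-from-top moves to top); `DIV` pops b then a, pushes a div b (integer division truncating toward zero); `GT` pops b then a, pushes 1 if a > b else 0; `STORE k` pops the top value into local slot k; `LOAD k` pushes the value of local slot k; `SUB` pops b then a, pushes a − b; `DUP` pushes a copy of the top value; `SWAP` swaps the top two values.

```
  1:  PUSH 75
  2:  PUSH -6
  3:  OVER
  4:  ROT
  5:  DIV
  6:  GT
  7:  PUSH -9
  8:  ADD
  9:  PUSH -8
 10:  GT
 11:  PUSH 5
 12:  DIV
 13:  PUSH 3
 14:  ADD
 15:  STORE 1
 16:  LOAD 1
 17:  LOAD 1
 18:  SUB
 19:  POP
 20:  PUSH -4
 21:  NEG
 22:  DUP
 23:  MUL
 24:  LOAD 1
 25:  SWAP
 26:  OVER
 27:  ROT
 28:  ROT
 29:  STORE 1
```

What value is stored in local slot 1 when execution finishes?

16

PUSH 75 : 75
PUSH -6 : 75 -6
OVER    : 75 -6 75
ROT     : -6 75 75
DIV     : -6 1
GT      : 0
PUSH -9 : 0 -9
ADD     : -9
PUSH -8 : -9 -8
GT      : 0
PUSH 5  : 0 5
DIV     : 0
PUSH 3  : 0 3
ADD     : 3
STORE 1 : (empty)
LOAD 1  : 3
LOAD 1  : 3 3
SUB     : 0
POP     : (empty)
PUSH -4 : -4
NEG     : 4
DUP     : 4 4
MUL     : 16
LOAD 1  : 16 3
SWAP    : 3 16
OVER    : 3 16 3
ROT     : 16 3 3
ROT     : 3 3 16
STORE 1 : 3 3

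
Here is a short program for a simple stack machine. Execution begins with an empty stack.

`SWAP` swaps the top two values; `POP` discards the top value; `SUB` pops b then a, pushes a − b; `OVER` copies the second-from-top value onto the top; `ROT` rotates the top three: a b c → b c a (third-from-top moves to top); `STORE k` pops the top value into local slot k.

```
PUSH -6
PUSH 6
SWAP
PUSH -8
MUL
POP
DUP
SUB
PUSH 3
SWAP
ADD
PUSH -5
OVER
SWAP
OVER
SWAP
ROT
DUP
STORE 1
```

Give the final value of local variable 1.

3

PUSH -6 -> -6
PUSH 6  -> -6 6
SWAP    -> 6 -6
PUSH -8 -> 6 -6 -8
MUL     -> 6 48
POP     -> 6
DUP     -> 6 6
SUB     -> 0
PUSH 3  -> 0 3
SWAP    -> 3 0
ADD     -> 3
PUSH -5 -> 3 -5
OVER    -> 3 -5 3
SWAP    -> 3 3 -5
OVER    -> 3 3 -5 3
SWAP    -> 3 3 3 -5
ROT     -> 3 3 -5 3
DUP     -> 3 3 -5 3 3
STORE 1 -> 3 3 -5 3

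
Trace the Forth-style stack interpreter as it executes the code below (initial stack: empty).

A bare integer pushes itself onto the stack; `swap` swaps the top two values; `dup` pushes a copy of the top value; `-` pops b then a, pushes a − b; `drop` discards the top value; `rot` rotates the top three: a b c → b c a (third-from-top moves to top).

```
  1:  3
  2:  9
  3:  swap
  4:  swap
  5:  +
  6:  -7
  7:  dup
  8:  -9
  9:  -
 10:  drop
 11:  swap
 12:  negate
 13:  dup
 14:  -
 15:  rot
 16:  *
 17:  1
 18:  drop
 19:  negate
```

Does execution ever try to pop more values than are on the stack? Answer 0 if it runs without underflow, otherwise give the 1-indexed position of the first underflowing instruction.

15

3      → 3
9      → 3 9
swap   → 9 3
swap   → 3 9
+      → 12
-7     → 12 -7
dup    → 12 -7 -7
-9     → 12 -7 -7 -9
-      → 12 -7 2
drop   → 12 -7
swap   → -7 12
negate → -7 -12
dup    → -7 -12 -12
-      → -7 0
rot  — needs 3 operands, stack has 2 → underflow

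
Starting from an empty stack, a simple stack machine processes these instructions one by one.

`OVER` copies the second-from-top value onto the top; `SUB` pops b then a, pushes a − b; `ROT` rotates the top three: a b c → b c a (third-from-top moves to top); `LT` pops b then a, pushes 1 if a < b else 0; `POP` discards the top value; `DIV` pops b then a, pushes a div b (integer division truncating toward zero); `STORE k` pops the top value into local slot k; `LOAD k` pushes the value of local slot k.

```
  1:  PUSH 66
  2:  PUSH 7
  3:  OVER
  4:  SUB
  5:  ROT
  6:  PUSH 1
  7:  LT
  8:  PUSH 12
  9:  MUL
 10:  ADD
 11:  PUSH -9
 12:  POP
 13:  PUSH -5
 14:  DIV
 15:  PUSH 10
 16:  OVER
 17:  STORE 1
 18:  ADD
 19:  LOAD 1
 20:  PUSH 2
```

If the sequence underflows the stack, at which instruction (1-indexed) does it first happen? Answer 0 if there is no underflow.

PUSH 66 : [66]
PUSH 7  : [66, 7]
OVER    : [66, 7, 66]
SUB     : [66, -59]
ROT  — needs 3 operands, stack has 2 → underflow

5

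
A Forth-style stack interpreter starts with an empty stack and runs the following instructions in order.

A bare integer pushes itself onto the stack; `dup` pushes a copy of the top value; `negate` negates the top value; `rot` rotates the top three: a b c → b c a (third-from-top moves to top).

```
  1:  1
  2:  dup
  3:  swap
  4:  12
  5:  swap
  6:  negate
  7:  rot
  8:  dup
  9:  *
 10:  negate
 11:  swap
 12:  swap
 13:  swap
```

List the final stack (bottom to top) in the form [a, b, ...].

[12, -1, -1]

1       [1]
dup     [1, 1]
swap    [1, 1]
12      [1, 1, 12]
swap    [1, 12, 1]
negate  [1, 12, -1]
rot     [12, -1, 1]
dup     [12, -1, 1, 1]
*       [12, -1, 1]
negate  [12, -1, -1]
swap    [12, -1, -1]
swap    [12, -1, -1]
swap    [12, -1, -1]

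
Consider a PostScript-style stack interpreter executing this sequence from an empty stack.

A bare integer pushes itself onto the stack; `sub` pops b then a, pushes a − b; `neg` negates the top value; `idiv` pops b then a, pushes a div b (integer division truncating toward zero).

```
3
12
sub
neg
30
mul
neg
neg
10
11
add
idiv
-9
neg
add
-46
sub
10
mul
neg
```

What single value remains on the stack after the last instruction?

-670

3    -> 3
12   -> 3 12
sub  -> -9
neg  -> 9
30   -> 9 30
mul  -> 270
neg  -> -270
neg  -> 270
10   -> 270 10
11   -> 270 10 11
add  -> 270 21
idiv -> 12
-9   -> 12 -9
neg  -> 12 9
add  -> 21
-46  -> 21 -46
sub  -> 67
10   -> 67 10
mul  -> 670
neg  -> -670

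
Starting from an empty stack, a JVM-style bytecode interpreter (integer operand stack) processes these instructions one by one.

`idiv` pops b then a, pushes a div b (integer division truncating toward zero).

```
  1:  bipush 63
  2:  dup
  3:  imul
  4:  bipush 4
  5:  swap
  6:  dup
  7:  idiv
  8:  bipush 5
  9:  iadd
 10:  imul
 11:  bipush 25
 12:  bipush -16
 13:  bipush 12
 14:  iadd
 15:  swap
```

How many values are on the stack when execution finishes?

bipush 63  -> [63]
dup        -> [63, 63]
imul       -> [3969]
bipush 4   -> [3969, 4]
swap       -> [4, 3969]
dup        -> [4, 3969, 3969]
idiv       -> [4, 1]
bipush 5   -> [4, 1, 5]
iadd       -> [4, 6]
imul       -> [24]
bipush 25  -> [24, 25]
bipush -16 -> [24, 25, -16]
bipush 12  -> [24, 25, -16, 12]
iadd       -> [24, 25, -4]
swap       -> [24, -4, 25]

3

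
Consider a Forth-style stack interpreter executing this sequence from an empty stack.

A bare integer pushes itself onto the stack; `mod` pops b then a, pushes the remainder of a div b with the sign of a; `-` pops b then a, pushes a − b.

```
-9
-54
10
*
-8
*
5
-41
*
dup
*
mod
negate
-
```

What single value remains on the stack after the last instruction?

-9     -> -9
-54    -> -9 -54
10     -> -9 -54 10
*      -> -9 -540
-8     -> -9 -540 -8
*      -> -9 4320
5      -> -9 4320 5
-41    -> -9 4320 5 -41
*      -> -9 4320 -205
dup    -> -9 4320 -205 -205
*      -> -9 4320 42025
mod    -> -9 4320
negate -> -9 -4320
-      -> 4311

4311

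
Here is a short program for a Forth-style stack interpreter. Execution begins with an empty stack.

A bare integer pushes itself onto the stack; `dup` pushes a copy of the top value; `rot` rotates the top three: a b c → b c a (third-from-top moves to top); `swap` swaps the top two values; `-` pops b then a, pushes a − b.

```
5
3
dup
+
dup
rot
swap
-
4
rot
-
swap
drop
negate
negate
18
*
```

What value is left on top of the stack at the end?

-36

5      : [5]
3      : [5, 3]
dup    : [5, 3, 3]
+      : [5, 6]
dup    : [5, 6, 6]
rot    : [6, 6, 5]
swap   : [6, 5, 6]
-      : [6, -1]
4      : [6, -1, 4]
rot    : [-1, 4, 6]
-      : [-1, -2]
swap   : [-2, -1]
drop   : [-2]
negate : [2]
negate : [-2]
18     : [-2, 18]
*      : [-36]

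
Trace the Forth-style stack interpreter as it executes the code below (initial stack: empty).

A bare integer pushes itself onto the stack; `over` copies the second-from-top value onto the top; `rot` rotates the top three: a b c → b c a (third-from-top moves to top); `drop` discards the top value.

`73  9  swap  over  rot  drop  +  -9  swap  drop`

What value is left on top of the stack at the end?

73   : [73]
9    : [73, 9]
swap : [9, 73]
over : [9, 73, 9]
rot  : [73, 9, 9]
drop : [73, 9]
+    : [82]
-9   : [82, -9]
swap : [-9, 82]
drop : [-9]

-9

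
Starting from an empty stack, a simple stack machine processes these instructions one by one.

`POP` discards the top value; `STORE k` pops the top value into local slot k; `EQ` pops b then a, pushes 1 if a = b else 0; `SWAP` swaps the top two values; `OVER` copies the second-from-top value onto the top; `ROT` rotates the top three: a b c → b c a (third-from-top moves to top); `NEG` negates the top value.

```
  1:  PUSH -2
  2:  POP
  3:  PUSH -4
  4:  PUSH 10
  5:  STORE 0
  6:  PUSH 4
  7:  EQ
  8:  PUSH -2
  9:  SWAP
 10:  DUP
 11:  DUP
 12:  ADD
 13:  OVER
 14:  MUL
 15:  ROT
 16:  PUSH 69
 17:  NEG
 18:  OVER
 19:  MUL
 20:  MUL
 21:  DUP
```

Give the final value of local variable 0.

PUSH -2 : [-2]
POP     : []
PUSH -4 : [-4]
PUSH 10 : [-4, 10]
STORE 0 : [-4]
PUSH 4  : [-4, 4]
EQ      : [0]
PUSH -2 : [0, -2]
SWAP    : [-2, 0]
DUP     : [-2, 0, 0]
DUP     : [-2, 0, 0, 0]
ADD     : [-2, 0, 0]
OVER    : [-2, 0, 0, 0]
MUL     : [-2, 0, 0]
ROT     : [0, 0, -2]
PUSH 69 : [0, 0, -2, 69]
NEG     : [0, 0, -2, -69]
OVER    : [0, 0, -2, -69, -2]
MUL     : [0, 0, -2, 138]
MUL     : [0, 0, -276]
DUP     : [0, 0, -276, -276]

10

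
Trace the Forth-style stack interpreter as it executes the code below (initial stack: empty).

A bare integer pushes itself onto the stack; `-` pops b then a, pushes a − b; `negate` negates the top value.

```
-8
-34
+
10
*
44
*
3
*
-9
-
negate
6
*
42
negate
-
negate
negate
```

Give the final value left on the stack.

332628

-8     : [-8]
-34    : [-8, -34]
+      : [-42]
10     : [-42, 10]
*      : [-420]
44     : [-420, 44]
*      : [-18480]
3      : [-18480, 3]
*      : [-55440]
-9     : [-55440, -9]
-      : [-55431]
negate : [55431]
6      : [55431, 6]
*      : [332586]
42     : [332586, 42]
negate : [332586, -42]
-      : [332628]
negate : [-332628]
negate : [332628]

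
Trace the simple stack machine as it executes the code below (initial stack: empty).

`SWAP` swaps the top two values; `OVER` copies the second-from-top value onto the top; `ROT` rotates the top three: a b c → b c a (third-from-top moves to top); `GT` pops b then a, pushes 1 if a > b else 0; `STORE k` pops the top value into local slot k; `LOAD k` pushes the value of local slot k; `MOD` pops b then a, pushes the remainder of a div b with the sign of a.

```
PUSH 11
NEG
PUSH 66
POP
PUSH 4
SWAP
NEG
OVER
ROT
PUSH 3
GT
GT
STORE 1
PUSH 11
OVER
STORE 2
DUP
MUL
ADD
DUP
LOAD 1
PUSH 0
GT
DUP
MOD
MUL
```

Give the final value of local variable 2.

11

PUSH 11 : [11]
NEG     : [-11]
PUSH 66 : [-11, 66]
POP     : [-11]
PUSH 4  : [-11, 4]
SWAP    : [4, -11]
NEG     : [4, 11]
OVER    : [4, 11, 4]
ROT     : [11, 4, 4]
PUSH 3  : [11, 4, 4, 3]
GT      : [11, 4, 1]
GT      : [11, 1]
STORE 1 : [11]
PUSH 11 : [11, 11]
OVER    : [11, 11, 11]
STORE 2 : [11, 11]
DUP     : [11, 11, 11]
MUL     : [11, 121]
ADD     : [132]
DUP     : [132, 132]
LOAD 1  : [132, 132, 1]
PUSH 0  : [132, 132, 1, 0]
GT      : [132, 132, 1]
DUP     : [132, 132, 1, 1]
MOD     : [132, 132, 0]
MUL     : [132, 0]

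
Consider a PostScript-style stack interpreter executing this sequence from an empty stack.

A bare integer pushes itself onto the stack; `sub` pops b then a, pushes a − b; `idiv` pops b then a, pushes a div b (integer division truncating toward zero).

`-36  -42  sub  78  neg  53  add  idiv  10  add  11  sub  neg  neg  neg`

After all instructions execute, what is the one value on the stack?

-36   [-36]
-42   [-36, -42]
sub   [6]
78    [6, 78]
neg   [6, -78]
53    [6, -78, 53]
add   [6, -25]
idiv  [0]
10    [0, 10]
add   [10]
11    [10, 11]
sub   [-1]
neg   [1]
neg   [-1]
neg   [1]

1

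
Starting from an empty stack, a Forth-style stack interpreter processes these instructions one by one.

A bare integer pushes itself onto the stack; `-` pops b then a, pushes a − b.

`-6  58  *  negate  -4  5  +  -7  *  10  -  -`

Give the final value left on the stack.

365

-6     : -6
58     : -6 58
*      : -348
negate : 348
-4     : 348 -4
5      : 348 -4 5
+      : 348 1
-7     : 348 1 -7
*      : 348 -7
10     : 348 -7 10
-      : 348 -17
-      : 365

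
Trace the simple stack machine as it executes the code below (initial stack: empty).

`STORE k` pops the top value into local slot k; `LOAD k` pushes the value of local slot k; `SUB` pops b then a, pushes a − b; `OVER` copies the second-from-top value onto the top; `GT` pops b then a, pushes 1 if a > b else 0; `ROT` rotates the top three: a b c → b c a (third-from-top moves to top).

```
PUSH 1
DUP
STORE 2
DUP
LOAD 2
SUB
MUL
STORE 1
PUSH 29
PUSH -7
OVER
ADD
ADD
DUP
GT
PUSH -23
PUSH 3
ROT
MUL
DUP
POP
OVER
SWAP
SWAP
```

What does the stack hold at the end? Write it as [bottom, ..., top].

PUSH 1    [1]
DUP       [1, 1]
STORE 2   [1]
DUP       [1, 1]
LOAD 2    [1, 1, 1]
SUB       [1, 0]
MUL       [0]
STORE 1   []
PUSH 29   [29]
PUSH -7   [29, -7]
OVER      [29, -7, 29]
ADD       [29, 22]
ADD       [51]
DUP       [51, 51]
GT        [0]
PUSH -23  [0, -23]
PUSH 3    [0, -23, 3]
ROT       [-23, 3, 0]
MUL       [-23, 0]
DUP       [-23, 0, 0]
POP       [-23, 0]
OVER      [-23, 0, -23]
SWAP      [-23, -23, 0]
SWAP      [-23, 0, -23]

[-23, 0, -23]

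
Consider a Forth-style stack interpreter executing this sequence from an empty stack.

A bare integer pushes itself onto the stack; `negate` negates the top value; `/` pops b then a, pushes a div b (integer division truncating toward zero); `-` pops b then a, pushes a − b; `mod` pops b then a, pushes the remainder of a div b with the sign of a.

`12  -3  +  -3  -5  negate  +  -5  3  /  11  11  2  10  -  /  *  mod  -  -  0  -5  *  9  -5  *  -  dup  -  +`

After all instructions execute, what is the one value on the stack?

12     : [12]
-3     : [12, -3]
+      : [9]
-3     : [9, -3]
-5     : [9, -3, -5]
negate : [9, -3, 5]
+      : [9, 2]
-5     : [9, 2, -5]
3      : [9, 2, -5, 3]
/      : [9, 2, -1]
11     : [9, 2, -1, 11]
11     : [9, 2, -1, 11, 11]
2      : [9, 2, -1, 11, 11, 2]
10     : [9, 2, -1, 11, 11, 2, 10]
-      : [9, 2, -1, 11, 11, -8]
/      : [9, 2, -1, 11, -1]
*      : [9, 2, -1, -11]
mod    : [9, 2, -1]
-      : [9, 3]
-      : [6]
0      : [6, 0]
-5     : [6, 0, -5]
*      : [6, 0]
9      : [6, 0, 9]
-5     : [6, 0, 9, -5]
*      : [6, 0, -45]
-      : [6, 45]
dup    : [6, 45, 45]
-      : [6, 0]
+      : [6]

6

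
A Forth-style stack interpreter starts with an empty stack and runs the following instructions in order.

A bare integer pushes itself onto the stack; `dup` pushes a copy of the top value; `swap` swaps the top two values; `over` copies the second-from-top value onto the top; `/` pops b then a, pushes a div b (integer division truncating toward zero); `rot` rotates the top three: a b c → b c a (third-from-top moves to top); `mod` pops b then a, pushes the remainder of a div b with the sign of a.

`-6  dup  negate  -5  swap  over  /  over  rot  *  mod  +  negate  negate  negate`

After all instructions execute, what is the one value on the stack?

7

-6     -> [-6]
dup    -> [-6, -6]
negate -> [-6, 6]
-5     -> [-6, 6, -5]
swap   -> [-6, -5, 6]
over   -> [-6, -5, 6, -5]
/      -> [-6, -5, -1]
over   -> [-6, -5, -1, -5]
rot    -> [-6, -1, -5, -5]
*      -> [-6, -1, 25]
mod    -> [-6, -1]
+      -> [-7]
negate -> [7]
negate -> [-7]
negate -> [7]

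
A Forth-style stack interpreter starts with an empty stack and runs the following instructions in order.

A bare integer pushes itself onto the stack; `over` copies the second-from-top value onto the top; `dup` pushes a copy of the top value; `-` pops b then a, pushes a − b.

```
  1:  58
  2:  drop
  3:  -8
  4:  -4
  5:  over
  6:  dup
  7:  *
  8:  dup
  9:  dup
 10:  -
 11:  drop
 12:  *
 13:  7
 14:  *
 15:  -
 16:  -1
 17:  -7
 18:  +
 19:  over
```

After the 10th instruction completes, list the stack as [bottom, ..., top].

[-8, -4, 64, 0]

58   → [58]
drop → []
-8   → [-8]
-4   → [-8, -4]
over → [-8, -4, -8]
dup  → [-8, -4, -8, -8]
*    → [-8, -4, 64]
dup  → [-8, -4, 64, 64]
dup  → [-8, -4, 64, 64, 64]
-    → [-8, -4, 64, 0]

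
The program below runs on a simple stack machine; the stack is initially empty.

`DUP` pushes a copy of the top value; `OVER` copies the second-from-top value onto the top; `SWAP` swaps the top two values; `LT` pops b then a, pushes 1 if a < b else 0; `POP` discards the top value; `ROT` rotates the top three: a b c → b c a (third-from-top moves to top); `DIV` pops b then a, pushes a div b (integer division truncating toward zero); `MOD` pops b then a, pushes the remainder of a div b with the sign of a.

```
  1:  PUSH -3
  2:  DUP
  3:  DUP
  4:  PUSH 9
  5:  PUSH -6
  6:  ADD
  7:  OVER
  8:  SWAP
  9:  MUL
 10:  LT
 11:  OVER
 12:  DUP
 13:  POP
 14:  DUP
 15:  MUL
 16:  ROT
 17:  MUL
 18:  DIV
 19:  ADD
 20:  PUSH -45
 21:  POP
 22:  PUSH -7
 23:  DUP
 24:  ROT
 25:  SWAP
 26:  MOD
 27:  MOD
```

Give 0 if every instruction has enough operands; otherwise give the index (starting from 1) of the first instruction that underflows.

0

PUSH -3  : [-3]
DUP      : [-3, -3]
DUP      : [-3, -3, -3]
PUSH 9   : [-3, -3, -3, 9]
PUSH -6  : [-3, -3, -3, 9, -6]
ADD      : [-3, -3, -3, 3]
OVER     : [-3, -3, -3, 3, -3]
SWAP     : [-3, -3, -3, -3, 3]
MUL      : [-3, -3, -3, -9]
LT       : [-3, -3, 0]
OVER     : [-3, -3, 0, -3]
DUP      : [-3, -3, 0, -3, -3]
POP      : [-3, -3, 0, -3]
DUP      : [-3, -3, 0, -3, -3]
MUL      : [-3, -3, 0, 9]
ROT      : [-3, 0, 9, -3]
MUL      : [-3, 0, -27]
DIV      : [-3, 0]
ADD      : [-3]
PUSH -45 : [-3, -45]
POP      : [-3]
PUSH -7  : [-3, -7]
DUP      : [-3, -7, -7]
ROT      : [-7, -7, -3]
SWAP     : [-7, -3, -7]
MOD      : [-7, -3]
MOD      : [-1]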